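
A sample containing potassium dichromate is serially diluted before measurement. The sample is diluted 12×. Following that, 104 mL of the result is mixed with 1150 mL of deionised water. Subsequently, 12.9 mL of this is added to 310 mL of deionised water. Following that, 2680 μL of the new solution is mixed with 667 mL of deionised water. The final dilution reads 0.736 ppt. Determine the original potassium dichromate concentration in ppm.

0.666 ppm

Overall dilution factor = 12 × 12.06 × 25.03 × 249.9 = 9.05 × 10⁵.
Original = 0.736 ppt × 9.05 × 10⁵ = 6.66 × 10⁵ ppt = 0.666 ppm.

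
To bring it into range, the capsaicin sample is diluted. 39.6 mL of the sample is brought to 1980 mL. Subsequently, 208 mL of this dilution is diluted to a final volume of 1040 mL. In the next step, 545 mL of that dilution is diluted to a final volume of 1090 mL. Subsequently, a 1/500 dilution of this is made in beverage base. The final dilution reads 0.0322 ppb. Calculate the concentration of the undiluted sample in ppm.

Overall dilution factor = 50 × 5 × 2 × 500 = 2.50 × 10⁵.
Original = 0.0322 ppb × 2.50 × 10⁵ = 8050 ppb = 8.05 ppm.

8.05 ppm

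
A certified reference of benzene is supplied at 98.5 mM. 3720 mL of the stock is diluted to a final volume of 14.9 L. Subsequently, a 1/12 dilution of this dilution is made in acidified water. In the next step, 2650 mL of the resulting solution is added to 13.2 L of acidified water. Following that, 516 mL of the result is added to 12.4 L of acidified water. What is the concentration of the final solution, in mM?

Overall dilution factor = 4.005 × 12 × 5.981 × 25.03 = 7196.
98.5 mM / 7196 = 0.0137 mM.

0.0137 mM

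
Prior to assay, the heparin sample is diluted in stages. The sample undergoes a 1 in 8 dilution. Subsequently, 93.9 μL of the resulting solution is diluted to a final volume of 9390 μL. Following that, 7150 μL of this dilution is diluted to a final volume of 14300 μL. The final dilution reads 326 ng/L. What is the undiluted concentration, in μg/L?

522 μg/L

Overall dilution factor = 8 × 100 × 2 = 1600.
Original = 326 ng/L × 1600 = 5.22 × 10⁵ ng/L = 522 μg/L.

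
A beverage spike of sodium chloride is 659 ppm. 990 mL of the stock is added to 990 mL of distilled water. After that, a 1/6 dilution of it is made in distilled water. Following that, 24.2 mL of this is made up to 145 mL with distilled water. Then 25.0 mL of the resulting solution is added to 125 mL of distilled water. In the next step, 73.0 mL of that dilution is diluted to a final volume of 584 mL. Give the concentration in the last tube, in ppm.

Overall dilution factor = 2 × 6 × 5.992 × 6 × 8 = 3451.
659 ppm / 3451 = 0.191 ppm.

0.191 ppm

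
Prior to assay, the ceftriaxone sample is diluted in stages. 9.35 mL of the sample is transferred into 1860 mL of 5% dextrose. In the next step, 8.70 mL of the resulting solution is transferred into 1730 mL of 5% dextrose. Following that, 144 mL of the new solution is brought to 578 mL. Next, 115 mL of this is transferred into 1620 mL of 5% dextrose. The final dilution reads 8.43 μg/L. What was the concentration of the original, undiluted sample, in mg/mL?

20.4 mg/mL

Overall dilution factor = 199.9 × 199.9 × 4.014 × 15.09 = 2.42 × 10⁶.
Original = 8.43 μg/L × 2.42 × 10⁶ = 2.04 × 10⁷ μg/L = 20.4 mg/mL.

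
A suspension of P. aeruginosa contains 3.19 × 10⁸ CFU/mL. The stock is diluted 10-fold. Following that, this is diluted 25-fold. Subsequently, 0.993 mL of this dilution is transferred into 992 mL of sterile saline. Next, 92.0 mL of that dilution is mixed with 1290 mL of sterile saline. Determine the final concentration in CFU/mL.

Overall dilution factor = 10 × 25 × 1000.0 × 15.02 = 3.76 × 10⁶.
3.19 × 10⁸ CFU/mL / 3.76 × 10⁶ = 84.9 CFU/mL.

84.9 CFU/mL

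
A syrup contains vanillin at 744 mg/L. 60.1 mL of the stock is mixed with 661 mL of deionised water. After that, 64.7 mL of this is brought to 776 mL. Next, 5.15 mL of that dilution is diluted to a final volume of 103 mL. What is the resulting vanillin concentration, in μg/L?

259 μg/L

Overall dilution factor = 12.00 × 11.99 × 20 = 2878.
744 mg/L / 2878 = 0.259 mg/L = 259 μg/L.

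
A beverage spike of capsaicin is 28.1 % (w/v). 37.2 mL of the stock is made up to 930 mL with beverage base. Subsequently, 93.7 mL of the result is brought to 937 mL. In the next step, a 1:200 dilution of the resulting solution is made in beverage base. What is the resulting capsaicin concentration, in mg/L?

5.62 mg/L

Overall dilution factor = 25 × 10 × 200 = 5.00 × 10⁴.
28.1 % (w/v) / 5.00 × 10⁴ = 5.62 × 10⁻⁴ % (w/v) = 5.62 mg/L.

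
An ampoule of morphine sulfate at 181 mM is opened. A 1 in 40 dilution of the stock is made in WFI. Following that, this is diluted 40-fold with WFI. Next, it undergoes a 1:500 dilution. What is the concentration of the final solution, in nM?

Overall dilution factor = 40 × 40 × 500 = 8.00 × 10⁵.
181 mM / 8.00 × 10⁵ = 2.26 × 10⁻⁴ mM = 226 nM.

226 nM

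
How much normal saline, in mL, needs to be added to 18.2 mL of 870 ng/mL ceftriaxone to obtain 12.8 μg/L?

12.8 μg/L = 12.8 ng/mL.
V₂ = C₁V₁/C₂ = 870 × 18.2 / 12.8 = 1237 mL.
Diluent to add = V₂ − V₁ = 1237 − 18.2 = 1220 mL.

1220 mL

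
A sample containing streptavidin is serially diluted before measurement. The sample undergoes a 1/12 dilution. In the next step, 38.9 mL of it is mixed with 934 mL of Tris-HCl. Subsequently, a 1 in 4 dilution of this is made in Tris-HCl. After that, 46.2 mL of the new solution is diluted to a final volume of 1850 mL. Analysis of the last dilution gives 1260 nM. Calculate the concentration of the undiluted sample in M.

Overall dilution factor = 12 × 25.01 × 4 × 40.04 = 4.81 × 10⁴.
Original = 1260 nM × 4.81 × 10⁴ = 6.06 × 10⁷ nM = 0.0606 M.

0.0606 M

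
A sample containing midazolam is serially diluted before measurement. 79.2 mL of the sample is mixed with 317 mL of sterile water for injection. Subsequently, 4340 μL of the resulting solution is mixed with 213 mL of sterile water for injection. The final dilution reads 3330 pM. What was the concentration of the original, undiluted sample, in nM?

834 nM

Overall dilution factor = 5.003 × 50.08 = 251.
Original = 3330 pM × 251 = 8.34 × 10⁵ pM = 834 nM.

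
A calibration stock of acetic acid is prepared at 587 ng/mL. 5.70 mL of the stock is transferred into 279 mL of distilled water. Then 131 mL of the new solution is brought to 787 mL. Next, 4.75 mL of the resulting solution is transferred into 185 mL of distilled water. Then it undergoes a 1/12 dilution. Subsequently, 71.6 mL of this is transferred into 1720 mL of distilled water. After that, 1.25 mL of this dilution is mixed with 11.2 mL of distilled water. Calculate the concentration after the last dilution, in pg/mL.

0.0164 pg/mL

Overall dilution factor = 49.95 × 6.008 × 39.95 × 12 × 25.02 × 9.960 = 3.58 × 10⁷.
587 ng/mL / 3.58 × 10⁷ = 1.64 × 10⁻⁵ ng/mL = 0.0164 pg/mL.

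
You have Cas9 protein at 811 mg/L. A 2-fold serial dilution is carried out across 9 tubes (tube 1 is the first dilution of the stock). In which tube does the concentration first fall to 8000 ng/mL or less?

tube 7

Tube n has concentration 811 mg/L / 2ⁿ.
Need 2ⁿ ≥ 811 mg/L / 8000 ng/mL = 101, so n ≥ 6.66.
First such tube: n = 7.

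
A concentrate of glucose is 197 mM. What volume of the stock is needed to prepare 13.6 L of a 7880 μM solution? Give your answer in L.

7880 μM = 7.88 mM.
V₁ = C₂V₂/C₁ = 7.88 × 13.6 / 197 = 0.544 L.

0.544 L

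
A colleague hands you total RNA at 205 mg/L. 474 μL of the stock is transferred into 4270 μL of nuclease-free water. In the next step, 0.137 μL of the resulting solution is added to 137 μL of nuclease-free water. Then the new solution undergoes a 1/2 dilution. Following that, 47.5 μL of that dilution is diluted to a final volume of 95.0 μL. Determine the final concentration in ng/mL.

5.12 ng/mL

Overall dilution factor = 10.01 × 1001 × 2 × 2 = 4.01 × 10⁴.
205 mg/L / 4.01 × 10⁴ = 5.12 × 10⁻³ mg/L = 5.12 ng/mL.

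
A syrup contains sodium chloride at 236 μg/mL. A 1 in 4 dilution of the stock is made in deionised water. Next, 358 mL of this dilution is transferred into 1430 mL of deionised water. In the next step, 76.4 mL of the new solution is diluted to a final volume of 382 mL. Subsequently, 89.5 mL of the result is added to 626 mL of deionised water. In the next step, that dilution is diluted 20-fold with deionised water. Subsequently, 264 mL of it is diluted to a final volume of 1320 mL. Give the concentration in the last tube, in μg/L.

2.96 μg/L

Overall dilution factor = 4 × 4.994 × 5 × 7.994 × 20 × 5 = 7.99 × 10⁴.
236 μg/mL / 7.99 × 10⁴ = 2.96 × 10⁻³ μg/mL = 2.96 μg/L.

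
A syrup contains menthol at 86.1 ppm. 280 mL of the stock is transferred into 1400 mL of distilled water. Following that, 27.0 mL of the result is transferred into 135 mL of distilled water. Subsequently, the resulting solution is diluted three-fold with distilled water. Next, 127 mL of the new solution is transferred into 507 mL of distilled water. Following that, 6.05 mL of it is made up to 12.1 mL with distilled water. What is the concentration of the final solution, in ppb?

Overall dilution factor = 6 × 6 × 3 × 4.992 × 2 = 1078.
86.1 ppm / 1078 = 0.0798 ppm = 79.8 ppb.

79.8 ppb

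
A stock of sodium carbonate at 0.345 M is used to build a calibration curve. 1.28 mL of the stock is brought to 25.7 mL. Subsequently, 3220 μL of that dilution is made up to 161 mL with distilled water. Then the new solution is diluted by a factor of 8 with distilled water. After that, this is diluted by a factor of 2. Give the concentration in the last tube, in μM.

Overall dilution factor = 20.08 × 50 × 8 × 2 = 1.61 × 10⁴.
0.345 M / 1.61 × 10⁴ = 2.15 × 10⁻⁵ M = 21.5 μM.

21.5 μM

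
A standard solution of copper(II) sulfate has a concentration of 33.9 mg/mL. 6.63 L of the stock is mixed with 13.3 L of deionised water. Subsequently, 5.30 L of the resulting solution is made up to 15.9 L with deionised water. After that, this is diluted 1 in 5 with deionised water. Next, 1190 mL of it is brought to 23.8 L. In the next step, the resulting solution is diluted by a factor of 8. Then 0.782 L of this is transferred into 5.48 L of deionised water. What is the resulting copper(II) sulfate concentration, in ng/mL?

Overall dilution factor = 3.006 × 3 × 5 × 20 × 8 × 8.008 = 5.78 × 10⁴.
33.9 mg/mL / 5.78 × 10⁴ = 5.87 × 10⁻⁴ mg/mL = 587 ng/mL.

587 ng/mL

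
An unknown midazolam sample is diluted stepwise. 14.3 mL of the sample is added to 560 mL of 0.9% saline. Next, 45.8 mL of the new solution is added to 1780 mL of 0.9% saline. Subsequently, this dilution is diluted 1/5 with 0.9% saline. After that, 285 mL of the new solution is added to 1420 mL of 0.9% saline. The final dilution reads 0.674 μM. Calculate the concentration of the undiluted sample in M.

0.0323 M

Overall dilution factor = 40.16 × 39.86 × 5 × 5.982 = 4.79 × 10⁴.
Original = 0.674 μM × 4.79 × 10⁴ = 3.23 × 10⁴ μM = 0.0323 M.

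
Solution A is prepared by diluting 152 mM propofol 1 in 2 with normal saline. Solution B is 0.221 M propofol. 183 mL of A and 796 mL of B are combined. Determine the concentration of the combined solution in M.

C_A = 152 mM / 2 = 76.0 mM.
C_B = 0.221 M = 221 mM.
C_mix = (C_A·V_A + C_B·V_B)/(V_A + V_B) = (76.0×183 + 221×796) / 979.0 = 194 mM = 0.194 M.

0.194 M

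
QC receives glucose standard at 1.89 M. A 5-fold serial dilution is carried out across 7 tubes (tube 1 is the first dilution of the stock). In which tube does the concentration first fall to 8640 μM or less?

Tube n has concentration 1.89 M / 5ⁿ.
Need 5ⁿ ≥ 1.89 M / 8640 μM = 219, so n ≥ 3.35.
First such tube: n = 4.

tube 4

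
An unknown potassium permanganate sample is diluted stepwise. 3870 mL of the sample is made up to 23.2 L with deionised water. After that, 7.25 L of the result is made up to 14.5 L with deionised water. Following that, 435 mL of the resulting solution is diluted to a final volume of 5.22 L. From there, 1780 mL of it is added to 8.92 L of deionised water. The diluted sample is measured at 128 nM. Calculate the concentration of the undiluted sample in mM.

0.111 mM

Overall dilution factor = 5.995 × 2 × 12 × 6.011 = 865.
Original = 128 nM × 865 = 1.11 × 10⁵ nM = 0.111 mM.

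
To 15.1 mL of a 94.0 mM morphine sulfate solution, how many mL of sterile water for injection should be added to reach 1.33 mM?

V₂ = C₁V₁/C₂ = 94.0 × 15.1 / 1.33 = 1067 mL.
Diluent to add = V₂ − V₁ = 1067 − 15.1 = 1050 mL.

1050 mL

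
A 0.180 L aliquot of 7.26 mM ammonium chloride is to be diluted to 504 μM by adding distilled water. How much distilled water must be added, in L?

504 μM = 0.504 mM.
V₂ = C₁V₁/C₂ = 7.26 × 0.180 / 0.504 = 2.59 L.
Diluent to add = V₂ − V₁ = 2.59 − 0.180 = 2.41 L.

2.41 L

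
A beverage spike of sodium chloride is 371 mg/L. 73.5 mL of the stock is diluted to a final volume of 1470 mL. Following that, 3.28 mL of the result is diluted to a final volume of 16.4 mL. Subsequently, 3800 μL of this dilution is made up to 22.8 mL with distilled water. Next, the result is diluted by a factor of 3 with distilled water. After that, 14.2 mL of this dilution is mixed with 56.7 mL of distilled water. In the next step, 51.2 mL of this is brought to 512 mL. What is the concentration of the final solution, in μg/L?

4.13 μg/L

Overall dilution factor = 20 × 5 × 6 × 3 × 4.993 × 10 = 8.99 × 10⁴.
371 mg/L / 8.99 × 10⁴ = 4.13 × 10⁻³ mg/L = 4.13 μg/L.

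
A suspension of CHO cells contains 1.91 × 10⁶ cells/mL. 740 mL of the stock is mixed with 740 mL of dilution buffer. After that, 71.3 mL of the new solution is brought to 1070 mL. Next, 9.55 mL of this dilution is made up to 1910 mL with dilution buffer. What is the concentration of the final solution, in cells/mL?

318 cells/mL

Overall dilution factor = 2 × 15.01 × 200 = 6003.
1.91 × 10⁶ cells/mL / 6003 = 318 cells/mL.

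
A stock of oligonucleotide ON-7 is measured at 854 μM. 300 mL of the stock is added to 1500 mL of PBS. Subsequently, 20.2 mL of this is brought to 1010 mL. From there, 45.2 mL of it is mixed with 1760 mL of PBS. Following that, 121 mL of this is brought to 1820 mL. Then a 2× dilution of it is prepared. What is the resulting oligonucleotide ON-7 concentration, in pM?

Overall dilution factor = 6 × 50 × 39.94 × 15.04 × 2 = 3.60 × 10⁵.
854 μM / 3.60 × 10⁵ = 2.37 × 10⁻³ μM = 2370 pM.

2370 pM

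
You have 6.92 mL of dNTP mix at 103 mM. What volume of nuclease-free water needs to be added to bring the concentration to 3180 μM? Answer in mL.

217 mL

3180 μM = 3.18 mM.
V₂ = C₁V₁/C₂ = 103 × 6.92 / 3.18 = 224 mL.
Diluent to add = V₂ − V₁ = 224 − 6.92 = 217 mL.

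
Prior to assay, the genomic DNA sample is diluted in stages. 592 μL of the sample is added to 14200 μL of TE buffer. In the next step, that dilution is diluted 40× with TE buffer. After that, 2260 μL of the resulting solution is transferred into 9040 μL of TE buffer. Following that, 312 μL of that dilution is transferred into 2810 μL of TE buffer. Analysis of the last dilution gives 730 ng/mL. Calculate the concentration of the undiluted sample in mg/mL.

36.5 mg/mL

Overall dilution factor = 24.99 × 40 × 5 × 10.01 = 5.00 × 10⁴.
Original = 730 ng/mL × 5.00 × 10⁴ = 3.65 × 10⁷ ng/mL = 36.5 mg/mL.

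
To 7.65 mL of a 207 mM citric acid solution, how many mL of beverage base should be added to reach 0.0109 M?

138 mL

0.0109 M = 10.9 mM.
V₂ = C₁V₁/C₂ = 207 × 7.65 / 10.9 = 145 mL.
Diluent to add = V₂ − V₁ = 145 − 7.65 = 138 mL.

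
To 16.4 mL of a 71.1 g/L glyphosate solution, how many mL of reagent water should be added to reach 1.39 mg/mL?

822 mL

1.39 mg/mL = 1.39 g/L.
V₂ = C₁V₁/C₂ = 71.1 × 16.4 / 1.39 = 839 mL.
Diluent to add = V₂ − V₁ = 839 − 16.4 = 822 mL.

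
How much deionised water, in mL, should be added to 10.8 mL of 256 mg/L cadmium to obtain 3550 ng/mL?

768 mL

3550 ng/mL = 3.55 mg/L.
V₂ = C₁V₁/C₂ = 256 × 10.8 / 3.55 = 779 mL.
Diluent to add = V₂ − V₁ = 779 − 10.8 = 768 mL.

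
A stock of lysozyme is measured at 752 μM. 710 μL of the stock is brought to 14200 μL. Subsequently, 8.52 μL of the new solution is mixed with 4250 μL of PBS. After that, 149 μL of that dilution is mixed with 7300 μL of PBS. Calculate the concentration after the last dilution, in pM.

Overall dilution factor = 20 × 499.8 × 49.99 = 5.00 × 10⁵.
752 μM / 5.00 × 10⁵ = 1.50 × 10⁻³ μM = 1500 pM.

1500 pM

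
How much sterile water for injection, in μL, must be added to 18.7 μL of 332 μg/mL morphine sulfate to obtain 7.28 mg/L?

7.28 mg/L = 7.28 μg/mL.
V₂ = C₁V₁/C₂ = 332 × 18.7 / 7.28 = 853 μL.
Diluent to add = V₂ − V₁ = 853 − 18.7 = 834 μL.

834 μL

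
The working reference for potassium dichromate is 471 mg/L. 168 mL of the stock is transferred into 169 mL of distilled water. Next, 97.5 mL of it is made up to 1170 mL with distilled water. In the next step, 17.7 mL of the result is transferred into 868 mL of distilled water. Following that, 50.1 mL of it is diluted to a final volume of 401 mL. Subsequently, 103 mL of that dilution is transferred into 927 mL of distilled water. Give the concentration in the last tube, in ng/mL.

Overall dilution factor = 2.006 × 12 × 50.04 × 8.004 × 10 = 9.64 × 10⁴.
471 mg/L / 9.64 × 10⁴ = 4.89 × 10⁻³ mg/L = 4.89 ng/mL.

4.89 ng/mL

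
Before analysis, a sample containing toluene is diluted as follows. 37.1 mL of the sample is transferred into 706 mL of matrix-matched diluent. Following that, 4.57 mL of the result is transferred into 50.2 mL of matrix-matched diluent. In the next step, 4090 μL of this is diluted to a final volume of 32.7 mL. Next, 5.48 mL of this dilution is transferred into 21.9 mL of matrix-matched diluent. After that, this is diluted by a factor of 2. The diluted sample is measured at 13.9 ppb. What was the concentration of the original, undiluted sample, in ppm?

267 ppm

Overall dilution factor = 20.03 × 11.98 × 7.995 × 4.996 × 2 = 1.92 × 10⁴.
Original = 13.9 ppb × 1.92 × 10⁴ = 2.67 × 10⁵ ppb = 267 ppm.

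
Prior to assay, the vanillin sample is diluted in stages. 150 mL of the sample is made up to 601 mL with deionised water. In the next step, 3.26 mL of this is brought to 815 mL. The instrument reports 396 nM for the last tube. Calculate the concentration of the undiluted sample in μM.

Overall dilution factor = 4.007 × 250 = 1002.
Original = 396 nM × 1002 = 3.97 × 10⁵ nM = 397 μM.

397 μM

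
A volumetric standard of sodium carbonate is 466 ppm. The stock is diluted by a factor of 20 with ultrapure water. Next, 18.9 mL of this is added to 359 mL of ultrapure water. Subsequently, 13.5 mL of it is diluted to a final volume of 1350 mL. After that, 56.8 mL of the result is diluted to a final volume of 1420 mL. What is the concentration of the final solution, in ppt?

466 ppt

Overall dilution factor = 20 × 19.99 × 100 × 25 = 10.00 × 10⁵.
466 ppm / 10.00 × 10⁵ = 4.66 × 10⁻⁴ ppm = 466 ppt.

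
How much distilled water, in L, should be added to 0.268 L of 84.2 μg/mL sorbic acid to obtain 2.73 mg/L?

8.00 L

2.73 mg/L = 2.73 μg/mL.
V₂ = C₁V₁/C₂ = 84.2 × 0.268 / 2.73 = 8.27 L.
Diluent to add = V₂ − V₁ = 8.27 − 0.268 = 8.00 L.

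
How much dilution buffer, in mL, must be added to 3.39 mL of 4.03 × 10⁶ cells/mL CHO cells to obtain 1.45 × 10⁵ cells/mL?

V₂ = C₁V₁/C₂ = 4.03 × 10⁶ × 3.39 / 1.45 × 10⁵ = 94.2 mL.
Diluent to add = V₂ − V₁ = 94.2 − 3.39 = 90.8 mL.

90.8 mL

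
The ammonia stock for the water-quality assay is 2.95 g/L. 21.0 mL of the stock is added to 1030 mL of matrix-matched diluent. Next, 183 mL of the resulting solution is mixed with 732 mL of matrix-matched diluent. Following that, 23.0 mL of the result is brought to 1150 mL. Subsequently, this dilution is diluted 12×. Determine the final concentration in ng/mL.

Overall dilution factor = 50.05 × 5 × 50 × 12 = 1.50 × 10⁵.
2.95 g/L / 1.50 × 10⁵ = 1.96 × 10⁻⁵ g/L = 19.6 ng/mL.

19.6 ng/mL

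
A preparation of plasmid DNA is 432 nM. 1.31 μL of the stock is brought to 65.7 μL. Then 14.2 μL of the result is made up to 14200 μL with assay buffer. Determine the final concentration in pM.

Overall dilution factor = 50.15 × 1000 = 5.02 × 10⁴.
432 nM / 5.02 × 10⁴ = 8.61 × 10⁻³ nM = 8.61 pM.

8.61 pM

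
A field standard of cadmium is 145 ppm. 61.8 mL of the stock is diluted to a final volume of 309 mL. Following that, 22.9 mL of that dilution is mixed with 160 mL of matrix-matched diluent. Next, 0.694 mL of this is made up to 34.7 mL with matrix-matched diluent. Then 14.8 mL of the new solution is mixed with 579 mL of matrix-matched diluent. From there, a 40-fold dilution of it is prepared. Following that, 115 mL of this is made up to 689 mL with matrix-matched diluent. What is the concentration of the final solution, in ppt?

Overall dilution factor = 5 × 7.987 × 50 × 40.12 × 40 × 5.991 = 1.92 × 10⁷.
145 ppm / 1.92 × 10⁷ = 7.55 × 10⁻⁶ ppm = 7.55 ppt.

7.55 ppt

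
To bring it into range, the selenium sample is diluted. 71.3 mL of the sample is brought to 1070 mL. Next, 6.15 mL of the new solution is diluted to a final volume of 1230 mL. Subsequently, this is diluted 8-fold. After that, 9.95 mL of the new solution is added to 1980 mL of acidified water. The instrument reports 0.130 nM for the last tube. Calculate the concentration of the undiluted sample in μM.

Overall dilution factor = 15.01 × 200 × 8 × 200.0 = 4.80 × 10⁶.
Original = 0.130 nM × 4.80 × 10⁶ = 6.24 × 10⁵ nM = 624 μM.

624 μM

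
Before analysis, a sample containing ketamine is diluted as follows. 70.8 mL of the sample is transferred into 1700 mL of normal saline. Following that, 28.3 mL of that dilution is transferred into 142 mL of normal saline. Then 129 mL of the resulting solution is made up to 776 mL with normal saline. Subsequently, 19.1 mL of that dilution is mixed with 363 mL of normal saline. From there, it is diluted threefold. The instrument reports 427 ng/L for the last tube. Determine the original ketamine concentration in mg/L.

Overall dilution factor = 25.01 × 6.018 × 6.016 × 20.01 × 3 = 5.43 × 10⁴.
Original = 427 ng/L × 5.43 × 10⁴ = 2.32 × 10⁷ ng/L = 23.2 mg/L.

23.2 mg/L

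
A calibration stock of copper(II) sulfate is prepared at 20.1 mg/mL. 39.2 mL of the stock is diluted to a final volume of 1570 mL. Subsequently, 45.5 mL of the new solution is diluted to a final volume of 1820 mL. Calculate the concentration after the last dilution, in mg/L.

12.5 mg/L

Overall dilution factor = 40.05 × 40 = 1602.
20.1 mg/mL / 1602 = 0.0125 mg/mL = 12.5 mg/L.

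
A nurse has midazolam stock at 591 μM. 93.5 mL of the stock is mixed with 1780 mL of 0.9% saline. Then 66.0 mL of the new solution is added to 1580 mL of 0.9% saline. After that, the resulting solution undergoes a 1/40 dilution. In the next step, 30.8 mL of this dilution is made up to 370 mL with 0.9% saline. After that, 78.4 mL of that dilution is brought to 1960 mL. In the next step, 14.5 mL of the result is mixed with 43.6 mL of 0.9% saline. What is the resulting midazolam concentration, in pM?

24.6 pM

Overall dilution factor = 20.04 × 24.94 × 40 × 12.01 × 25 × 4.007 = 2.41 × 10⁷.
591 μM / 2.41 × 10⁷ = 2.46 × 10⁻⁵ μM = 24.6 pM.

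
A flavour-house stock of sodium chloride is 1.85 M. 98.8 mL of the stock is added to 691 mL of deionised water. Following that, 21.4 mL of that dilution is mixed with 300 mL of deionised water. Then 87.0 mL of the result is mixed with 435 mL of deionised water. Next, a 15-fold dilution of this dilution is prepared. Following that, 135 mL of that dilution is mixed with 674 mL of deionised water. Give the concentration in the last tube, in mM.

Overall dilution factor = 7.994 × 15.02 × 6 × 15 × 5.993 = 6.48 × 10⁴.
1.85 M / 6.48 × 10⁴ = 2.86 × 10⁻⁵ M = 0.0286 mM.

0.0286 mM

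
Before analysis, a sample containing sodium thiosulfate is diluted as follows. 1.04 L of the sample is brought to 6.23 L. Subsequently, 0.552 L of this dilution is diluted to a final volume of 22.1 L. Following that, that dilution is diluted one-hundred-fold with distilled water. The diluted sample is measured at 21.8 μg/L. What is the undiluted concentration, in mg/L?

Overall dilution factor = 5.990 × 40.04 × 100 = 2.40 × 10⁴.
Original = 21.8 μg/L × 2.40 × 10⁴ = 5.23 × 10⁵ μg/L = 523 mg/L.

523 mg/L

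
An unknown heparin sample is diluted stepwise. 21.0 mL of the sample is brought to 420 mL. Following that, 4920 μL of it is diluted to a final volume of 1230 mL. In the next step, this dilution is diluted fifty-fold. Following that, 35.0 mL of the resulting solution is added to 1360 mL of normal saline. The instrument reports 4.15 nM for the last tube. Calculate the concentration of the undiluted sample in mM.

41.4 mM

Overall dilution factor = 20 × 250 × 50 × 39.86 = 9.96 × 10⁶.
Original = 4.15 nM × 9.96 × 10⁶ = 4.14 × 10⁷ nM = 41.4 mM.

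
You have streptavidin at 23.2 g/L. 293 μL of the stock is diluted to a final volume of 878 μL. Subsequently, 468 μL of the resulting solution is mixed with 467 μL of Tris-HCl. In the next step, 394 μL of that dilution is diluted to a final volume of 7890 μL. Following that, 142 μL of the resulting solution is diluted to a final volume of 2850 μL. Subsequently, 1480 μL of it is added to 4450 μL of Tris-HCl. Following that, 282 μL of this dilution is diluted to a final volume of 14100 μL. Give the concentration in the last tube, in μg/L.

Overall dilution factor = 2.997 × 1.998 × 20.03 × 20.07 × 4.007 × 50 = 4.82 × 10⁵.
23.2 g/L / 4.82 × 10⁵ = 4.81 × 10⁻⁵ g/L = 48.1 μg/L.

48.1 μg/L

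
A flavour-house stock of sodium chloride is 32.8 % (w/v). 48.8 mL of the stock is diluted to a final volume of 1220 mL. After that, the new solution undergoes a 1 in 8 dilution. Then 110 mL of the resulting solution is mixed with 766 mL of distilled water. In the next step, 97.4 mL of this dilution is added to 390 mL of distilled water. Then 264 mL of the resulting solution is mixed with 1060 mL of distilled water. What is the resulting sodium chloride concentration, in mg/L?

Overall dilution factor = 25 × 8 × 7.964 × 5.004 × 5.015 = 4.00 × 10⁴.
32.8 % (w/v) / 4.00 × 10⁴ = 8.21 × 10⁻⁴ % (w/v) = 8.21 mg/L.

8.21 mg/L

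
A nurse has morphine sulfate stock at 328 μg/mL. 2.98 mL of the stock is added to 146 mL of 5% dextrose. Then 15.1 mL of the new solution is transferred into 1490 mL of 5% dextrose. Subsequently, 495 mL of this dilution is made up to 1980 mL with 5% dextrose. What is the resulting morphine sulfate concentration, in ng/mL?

16.5 ng/mL

Overall dilution factor = 49.99 × 99.68 × 4 = 1.99 × 10⁴.
328 μg/mL / 1.99 × 10⁴ = 0.0165 μg/mL = 16.5 ng/mL.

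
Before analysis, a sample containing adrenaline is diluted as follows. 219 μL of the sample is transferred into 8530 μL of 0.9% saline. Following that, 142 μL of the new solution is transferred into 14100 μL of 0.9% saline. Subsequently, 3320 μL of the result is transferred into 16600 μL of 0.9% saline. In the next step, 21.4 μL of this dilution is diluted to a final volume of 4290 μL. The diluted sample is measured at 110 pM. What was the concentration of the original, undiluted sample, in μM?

530 μM

Overall dilution factor = 39.95 × 100.3 × 6 × 200.5 = 4.82 × 10⁶.
Original = 110 pM × 4.82 × 10⁶ = 5.30 × 10⁸ pM = 530 μM.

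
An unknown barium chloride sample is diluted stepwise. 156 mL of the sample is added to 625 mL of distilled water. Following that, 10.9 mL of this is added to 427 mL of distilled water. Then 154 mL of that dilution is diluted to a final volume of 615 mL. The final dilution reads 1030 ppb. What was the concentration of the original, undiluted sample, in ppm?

Overall dilution factor = 5.006 × 40.17 × 3.994 = 803.
Original = 1030 ppb × 803 = 8.27 × 10⁵ ppb = 827 ppm.

827 ppm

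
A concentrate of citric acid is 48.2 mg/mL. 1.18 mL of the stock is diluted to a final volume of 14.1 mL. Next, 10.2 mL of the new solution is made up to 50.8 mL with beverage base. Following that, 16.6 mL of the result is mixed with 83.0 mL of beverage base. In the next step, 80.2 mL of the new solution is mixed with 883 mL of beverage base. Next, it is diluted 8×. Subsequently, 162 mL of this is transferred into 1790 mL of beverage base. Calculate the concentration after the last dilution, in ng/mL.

Overall dilution factor = 11.95 × 4.980 × 6 × 12.01 × 8 × 12.05 = 4.13 × 10⁵.
48.2 mg/mL / 4.13 × 10⁵ = 1.17 × 10⁻⁴ mg/mL = 117 ng/mL.

117 ng/mL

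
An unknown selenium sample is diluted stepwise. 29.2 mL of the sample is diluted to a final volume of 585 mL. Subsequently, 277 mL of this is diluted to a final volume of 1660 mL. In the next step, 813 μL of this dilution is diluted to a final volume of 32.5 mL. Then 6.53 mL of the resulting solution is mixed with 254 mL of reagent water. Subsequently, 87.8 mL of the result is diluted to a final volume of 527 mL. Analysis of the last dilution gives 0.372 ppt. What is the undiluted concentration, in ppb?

Overall dilution factor = 20.03 × 5.993 × 39.98 × 39.90 × 6.002 = 1.15 × 10⁶.
Original = 0.372 ppt × 1.15 × 10⁶ = 4.28 × 10⁵ ppt = 428 ppb.

428 ppb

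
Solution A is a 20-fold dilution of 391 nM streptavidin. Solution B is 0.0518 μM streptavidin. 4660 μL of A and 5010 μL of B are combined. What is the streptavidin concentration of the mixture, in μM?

0.0363 μM

C_A = 391 nM / 20 = 19.6 nM.
C_B = 0.0518 μM = 51.8 nM.
C_mix = (C_A·V_A + C_B·V_B)/(V_A + V_B) = (19.6×4660 + 51.8×5010) / 9670 = 36.3 nM = 0.0363 μM.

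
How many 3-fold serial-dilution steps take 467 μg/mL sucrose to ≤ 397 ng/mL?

Need 3ⁿ ≥ 1176, so n ≥ log(1176)/log(3) = 6.44.
Minimum whole steps: n = 7.

7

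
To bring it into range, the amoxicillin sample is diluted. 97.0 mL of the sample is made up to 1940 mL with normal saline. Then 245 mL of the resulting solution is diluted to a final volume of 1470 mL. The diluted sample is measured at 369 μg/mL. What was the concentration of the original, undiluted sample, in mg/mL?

44.3 mg/mL

Overall dilution factor = 20 × 6 = 120.
Original = 369 μg/mL × 120 = 4.43 × 10⁴ μg/mL = 44.3 mg/mL.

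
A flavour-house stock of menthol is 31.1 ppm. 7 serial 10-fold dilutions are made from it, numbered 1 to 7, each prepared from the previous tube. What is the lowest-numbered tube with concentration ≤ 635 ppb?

tube 2

Tube n has concentration 31.1 ppm / 10ⁿ.
Need 10ⁿ ≥ 31.1 ppm / 635 ppb = 49.0, so n ≥ 1.69.
First such tube: n = 2.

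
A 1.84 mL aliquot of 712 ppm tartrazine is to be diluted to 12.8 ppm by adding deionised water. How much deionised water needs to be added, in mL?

101 mL

V₂ = C₁V₁/C₂ = 712 × 1.84 / 12.8 = 102 mL.
Diluent to add = V₂ − V₁ = 102 − 1.84 = 101 mL.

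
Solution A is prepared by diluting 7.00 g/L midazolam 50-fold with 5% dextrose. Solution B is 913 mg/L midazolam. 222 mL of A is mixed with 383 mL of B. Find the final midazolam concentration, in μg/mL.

C_A = 7.00 g/L / 50 = 0.140 g/L.
C_B = 913 mg/L = 0.913 g/L.
C_mix = (C_A·V_A + C_B·V_B)/(V_A + V_B) = (0.140×222 + 0.913×383) / 605.0 = 0.629 g/L = 629 μg/mL.

629 μg/mL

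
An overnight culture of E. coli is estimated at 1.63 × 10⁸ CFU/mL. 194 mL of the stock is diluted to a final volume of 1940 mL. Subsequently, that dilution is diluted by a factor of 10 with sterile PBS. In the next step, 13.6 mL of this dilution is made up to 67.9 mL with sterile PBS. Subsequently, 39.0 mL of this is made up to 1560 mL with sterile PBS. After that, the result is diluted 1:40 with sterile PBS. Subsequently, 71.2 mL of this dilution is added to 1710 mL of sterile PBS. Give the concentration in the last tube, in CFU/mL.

Overall dilution factor = 10 × 10 × 4.993 × 40 × 40 × 25.02 = 2.00 × 10⁷.
1.63 × 10⁸ CFU/mL / 2.00 × 10⁷ = 8.16 CFU/mL.

8.16 CFU/mL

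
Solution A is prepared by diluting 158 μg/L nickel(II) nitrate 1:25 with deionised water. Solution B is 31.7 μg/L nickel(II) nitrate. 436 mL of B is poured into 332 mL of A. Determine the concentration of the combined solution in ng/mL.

20.7 ng/mL

C_A = 158 μg/L / 25 = 6.32 μg/L.
C_mix = (C_A·V_A + C_B·V_B)/(V_A + V_B) = (6.32×332 + 31.7×436) / 768.0 = 20.7 μg/L = 20.7 ng/mL.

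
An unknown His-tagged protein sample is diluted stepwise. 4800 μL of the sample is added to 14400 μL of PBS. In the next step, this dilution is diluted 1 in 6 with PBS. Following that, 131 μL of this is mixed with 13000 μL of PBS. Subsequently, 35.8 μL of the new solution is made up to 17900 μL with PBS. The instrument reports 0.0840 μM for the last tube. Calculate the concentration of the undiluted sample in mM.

Overall dilution factor = 4 × 6 × 100.2 × 500 = 1.20 × 10⁶.
Original = 0.0840 μM × 1.20 × 10⁶ = 1.01 × 10⁵ μM = 101 mM.

101 mM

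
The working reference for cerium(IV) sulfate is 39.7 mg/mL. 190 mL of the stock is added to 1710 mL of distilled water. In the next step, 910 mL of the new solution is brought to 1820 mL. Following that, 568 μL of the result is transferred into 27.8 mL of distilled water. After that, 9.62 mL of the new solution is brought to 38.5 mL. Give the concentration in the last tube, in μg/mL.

Overall dilution factor = 10 × 2 × 49.94 × 4.002 = 3998.
39.7 mg/mL / 3998 = 9.93 × 10⁻³ mg/mL = 9.93 μg/mL.

9.93 μg/mL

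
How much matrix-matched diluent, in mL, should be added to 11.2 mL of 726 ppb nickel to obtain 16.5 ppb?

482 mL

V₂ = C₁V₁/C₂ = 726 × 11.2 / 16.5 = 493 mL.
Diluent to add = V₂ − V₁ = 493 − 11.2 = 482 mL.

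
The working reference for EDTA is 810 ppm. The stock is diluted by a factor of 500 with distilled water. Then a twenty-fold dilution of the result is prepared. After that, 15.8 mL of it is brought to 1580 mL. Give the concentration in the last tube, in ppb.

Overall dilution factor = 500 × 20 × 100 = 1.00 × 10⁶.
810 ppm / 1.00 × 10⁶ = 8.10 × 10⁻⁴ ppm = 0.810 ppb.

0.810 ppb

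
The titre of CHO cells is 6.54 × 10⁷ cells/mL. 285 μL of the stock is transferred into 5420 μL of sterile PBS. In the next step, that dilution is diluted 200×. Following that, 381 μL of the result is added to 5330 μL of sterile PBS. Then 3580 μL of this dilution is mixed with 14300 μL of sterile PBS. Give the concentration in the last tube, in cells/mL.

218 cells/mL

Overall dilution factor = 20.02 × 200 × 14.99 × 4.994 = 3.00 × 10⁵.
6.54 × 10⁷ cells/mL / 3.00 × 10⁵ = 218 cells/mL.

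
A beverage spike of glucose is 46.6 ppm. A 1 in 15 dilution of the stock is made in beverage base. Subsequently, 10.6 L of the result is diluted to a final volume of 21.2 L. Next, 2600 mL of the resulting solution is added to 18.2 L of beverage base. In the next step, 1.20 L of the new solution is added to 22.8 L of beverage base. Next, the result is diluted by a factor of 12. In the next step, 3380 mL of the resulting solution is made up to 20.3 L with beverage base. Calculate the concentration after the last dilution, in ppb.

Overall dilution factor = 15 × 2 × 8 × 20 × 12 × 6.006 = 3.46 × 10⁵.
46.6 ppm / 3.46 × 10⁵ = 1.35 × 10⁻⁴ ppm = 0.135 ppb.

0.135 ppb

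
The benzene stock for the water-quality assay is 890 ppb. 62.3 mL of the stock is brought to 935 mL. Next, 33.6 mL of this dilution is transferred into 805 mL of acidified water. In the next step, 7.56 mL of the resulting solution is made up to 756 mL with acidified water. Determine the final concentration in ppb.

0.0238 ppb

Overall dilution factor = 15.01 × 24.96 × 100 = 3.75 × 10⁴.
890 ppb / 3.75 × 10⁴ = 0.0238 ppb.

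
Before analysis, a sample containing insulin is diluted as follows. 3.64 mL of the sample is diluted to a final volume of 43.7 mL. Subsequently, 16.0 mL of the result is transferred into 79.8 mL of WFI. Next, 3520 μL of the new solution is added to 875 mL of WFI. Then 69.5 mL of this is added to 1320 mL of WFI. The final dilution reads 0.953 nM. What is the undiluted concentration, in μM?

342 μM

Overall dilution factor = 12.01 × 5.987 × 249.6 × 19.99 = 3.59 × 10⁵.
Original = 0.953 nM × 3.59 × 10⁵ = 3.42 × 10⁵ nM = 342 μM.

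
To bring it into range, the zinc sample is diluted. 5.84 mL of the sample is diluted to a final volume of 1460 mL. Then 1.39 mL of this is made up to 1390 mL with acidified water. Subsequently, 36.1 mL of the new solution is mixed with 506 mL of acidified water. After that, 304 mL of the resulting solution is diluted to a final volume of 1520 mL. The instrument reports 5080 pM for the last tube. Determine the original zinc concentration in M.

Overall dilution factor = 250 × 1000 × 15.02 × 5 = 1.88 × 10⁷.
Original = 5080 pM × 1.88 × 10⁷ = 9.54 × 10¹⁰ pM = 0.0954 M.

0.0954 M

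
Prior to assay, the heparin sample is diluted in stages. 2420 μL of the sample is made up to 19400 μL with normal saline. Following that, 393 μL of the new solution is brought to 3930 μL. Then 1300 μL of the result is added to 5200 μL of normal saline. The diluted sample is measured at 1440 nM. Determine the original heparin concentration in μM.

577 μM

Overall dilution factor = 8.017 × 10 × 5 = 401.
Original = 1440 nM × 401 = 5.77 × 10⁵ nM = 577 μM.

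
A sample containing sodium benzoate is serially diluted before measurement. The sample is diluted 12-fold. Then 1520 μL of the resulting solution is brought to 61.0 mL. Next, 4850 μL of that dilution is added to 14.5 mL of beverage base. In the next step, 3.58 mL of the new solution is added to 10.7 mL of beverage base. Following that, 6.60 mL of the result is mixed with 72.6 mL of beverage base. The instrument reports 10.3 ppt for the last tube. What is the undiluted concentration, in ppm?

Overall dilution factor = 12 × 40.13 × 3.990 × 3.989 × 12 = 9.20 × 10⁴.
Original = 10.3 ppt × 9.20 × 10⁴ = 9.47 × 10⁵ ppt = 0.947 ppm.

0.947 ppm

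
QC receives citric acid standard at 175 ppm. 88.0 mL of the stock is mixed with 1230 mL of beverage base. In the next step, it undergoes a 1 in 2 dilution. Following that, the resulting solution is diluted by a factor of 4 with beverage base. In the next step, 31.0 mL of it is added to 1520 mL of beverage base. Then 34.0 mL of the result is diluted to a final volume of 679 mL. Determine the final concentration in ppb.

1.46 ppb

Overall dilution factor = 14.98 × 2 × 4 × 50.03 × 19.97 = 1.20 × 10⁵.
175 ppm / 1.20 × 10⁵ = 1.46 × 10⁻³ ppm = 1.46 ppb.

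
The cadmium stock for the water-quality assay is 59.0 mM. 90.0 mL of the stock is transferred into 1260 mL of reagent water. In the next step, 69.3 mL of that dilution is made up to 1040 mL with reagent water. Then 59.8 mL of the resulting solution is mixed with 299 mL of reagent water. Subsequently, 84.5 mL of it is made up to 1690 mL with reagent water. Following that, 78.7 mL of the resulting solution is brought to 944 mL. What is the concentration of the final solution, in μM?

0.182 μM

Overall dilution factor = 15 × 15.01 × 6 × 20 × 11.99 = 3.24 × 10⁵.
59.0 mM / 3.24 × 10⁵ = 1.82 × 10⁻⁴ mM = 0.182 μM.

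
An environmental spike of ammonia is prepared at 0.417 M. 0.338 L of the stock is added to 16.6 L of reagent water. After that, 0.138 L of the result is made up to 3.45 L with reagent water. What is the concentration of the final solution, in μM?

333 μM

Overall dilution factor = 50.11 × 25 = 1253.
0.417 M / 1253 = 3.33 × 10⁻⁴ M = 333 μM.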